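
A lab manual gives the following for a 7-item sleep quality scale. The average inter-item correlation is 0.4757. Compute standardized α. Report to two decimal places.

standardized α = 0.86

Standardized α = k·r̄ / (1 + (k−1)·r̄) = 7 × 0.4757 / (1 + 6 × 0.4757)
  = 3.3299 / 3.8542 = 0.86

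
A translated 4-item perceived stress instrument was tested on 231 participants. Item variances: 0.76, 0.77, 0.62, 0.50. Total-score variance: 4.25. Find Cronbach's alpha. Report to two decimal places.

Σσᵢ² = 0.76 + 0.77 + 0.62 + 0.50 = 2.65
α = (k/(k−1))·(1 − Σσᵢ²/total variance) = (4/3)·(1 − 2.65/4.25) = 0.50

α = 0.50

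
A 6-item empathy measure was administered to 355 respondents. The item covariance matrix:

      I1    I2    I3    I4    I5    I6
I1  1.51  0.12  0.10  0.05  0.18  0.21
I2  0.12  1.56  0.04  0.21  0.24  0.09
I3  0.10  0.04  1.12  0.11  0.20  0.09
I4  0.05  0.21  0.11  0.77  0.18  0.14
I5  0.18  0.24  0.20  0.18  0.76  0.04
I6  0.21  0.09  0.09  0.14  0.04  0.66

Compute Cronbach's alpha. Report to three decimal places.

α = 0.462

ΣVar(i) = 1.51 + 1.56 + 1.12 + 0.77 + 0.76 + 0.66 = 6.38
Σ_{i<j} σ_ij = 2.00
σ²_total = 6.38 + 2 × 2.00 = 10.38
α = (k/(k−1))·(1 − ΣVar(i)/σ²_total) = (6/5)·(1 − 6.38/10.38) = 0.462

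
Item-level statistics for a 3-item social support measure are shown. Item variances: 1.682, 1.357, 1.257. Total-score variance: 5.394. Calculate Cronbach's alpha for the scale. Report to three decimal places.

ΣVar(i) = 1.682 + 1.357 + 1.257 = 4.296
α = (k/(k−1))·(1 − ΣVar(i)/σ²_T) = (3/2)·(1 − 4.296/5.394) = 0.305

Cronbach's alpha = 0.305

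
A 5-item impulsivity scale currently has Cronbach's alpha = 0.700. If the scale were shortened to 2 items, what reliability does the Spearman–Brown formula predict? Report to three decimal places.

predicted reliability = 0.483

Length factor m = 2/5 = 0.4000
α' = m·α / (1 − (1−m)·α)
   = 2/5 × 0.700 / (1 − (1 − 2/5) × 0.700)
   = 0.2800 / 0.5800 = 0.483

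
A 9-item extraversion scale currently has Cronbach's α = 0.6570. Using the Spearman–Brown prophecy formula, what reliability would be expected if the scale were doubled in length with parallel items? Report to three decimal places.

predicted reliability = 0.793

Length factor m = 2
α' = m·α / (1 + (m−1)·α)
   = 2 × 0.6570 / (1 + (2 − 1) × 0.6570)
   = 1.3140 / 1.6570 = 0.793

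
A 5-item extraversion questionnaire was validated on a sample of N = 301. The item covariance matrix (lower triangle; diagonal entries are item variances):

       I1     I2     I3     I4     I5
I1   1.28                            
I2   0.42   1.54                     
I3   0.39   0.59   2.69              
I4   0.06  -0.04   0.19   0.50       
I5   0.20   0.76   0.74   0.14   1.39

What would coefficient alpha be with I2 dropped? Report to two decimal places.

coefficient alpha = 0.49

Remaining items: I1, I3, I4, I5 (k = 4).
Σσᵢ² = 1.28 + 2.69 + 0.50 + 1.39 = 5.86
σ²_T = 5.86 + 2 × 1.72 = 9.30
α (item deleted) = (4/3)·(1 − 5.86/9.30) = 0.49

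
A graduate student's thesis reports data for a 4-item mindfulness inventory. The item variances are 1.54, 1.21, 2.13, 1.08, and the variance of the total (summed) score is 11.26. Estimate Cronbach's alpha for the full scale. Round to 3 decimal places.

α = 0.628

ΣVar(i) = 1.54 + 1.21 + 2.13 + 1.08 = 5.96
α = (k/(k−1))·(1 − ΣVar(i)/total variance) = (4/3)·(1 − 5.96/11.26) = 0.628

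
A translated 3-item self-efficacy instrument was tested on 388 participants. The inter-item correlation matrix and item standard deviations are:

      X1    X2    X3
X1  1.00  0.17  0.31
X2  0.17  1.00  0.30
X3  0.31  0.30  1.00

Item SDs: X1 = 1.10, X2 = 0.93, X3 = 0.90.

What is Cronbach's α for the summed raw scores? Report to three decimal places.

α = 0.505

Σσ²ᵢ = 1.10² + 0.93² + 0.90² = 2.8849
Covariances σ_ij = r_ij · s_i · s_j:
  σ(X1,X2) = 0.17 × 1.10 × 0.93 = 0.1739
  σ(X1,X3) = 0.31 × 1.10 × 0.90 = 0.3069
  σ(X2,X3) = 0.30 × 0.93 × 0.90 = 0.2511
σ²_T = Σσ²ᵢ + 2·Σσ_ij = 2.8849 + 2 × 0.7319 = 4.3487
α = (3/2)·(1 − 2.8849/4.3487) = 0.505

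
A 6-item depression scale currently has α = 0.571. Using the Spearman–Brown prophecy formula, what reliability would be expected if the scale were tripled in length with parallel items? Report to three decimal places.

predicted reliability = 0.800

Length factor m = 3
α' = m·α / (1 + (m−1)·α)
   = 3 × 0.571 / (1 + (3 − 1) × 0.571)
   = 1.7130 / 2.1420 = 0.800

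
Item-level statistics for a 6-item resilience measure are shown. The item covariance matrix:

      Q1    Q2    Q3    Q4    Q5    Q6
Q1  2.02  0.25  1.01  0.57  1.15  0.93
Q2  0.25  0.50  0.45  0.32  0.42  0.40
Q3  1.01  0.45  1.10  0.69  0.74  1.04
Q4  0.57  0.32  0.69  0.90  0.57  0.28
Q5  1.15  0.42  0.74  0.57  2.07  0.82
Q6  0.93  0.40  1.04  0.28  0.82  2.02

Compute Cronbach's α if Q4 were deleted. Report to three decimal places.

Remaining items: Q1, Q2, Q3, Q5, Q6 (k = 5).
Σσᵢ² = 2.02 + 0.50 + 1.10 + 2.07 + 2.02 = 7.71
Var(T) = 7.71 + 2 × 7.21 = 22.13
α (item deleted) = (5/4)·(1 − 7.71/22.13) = 0.815

α = 0.815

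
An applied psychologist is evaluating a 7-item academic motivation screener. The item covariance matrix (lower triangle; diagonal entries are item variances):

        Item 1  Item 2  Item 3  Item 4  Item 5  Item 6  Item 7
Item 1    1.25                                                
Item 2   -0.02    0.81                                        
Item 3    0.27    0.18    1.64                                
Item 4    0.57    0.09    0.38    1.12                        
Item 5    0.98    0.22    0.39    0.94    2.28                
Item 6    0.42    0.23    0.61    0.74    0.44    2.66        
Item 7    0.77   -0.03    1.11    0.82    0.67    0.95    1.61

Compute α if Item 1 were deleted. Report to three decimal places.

Remaining items: Item 2, Item 3, Item 4, Item 5, Item 6, Item 7 (k = 6).
Σσ²ᵢ = 0.81 + 1.64 + 1.12 + 2.28 + 2.66 + 1.61 = 10.12
Var(T) = 10.12 + 2 × 7.74 = 25.60
α (item deleted) = (6/5)·(1 − 10.12/25.60) = 0.726

α = 0.726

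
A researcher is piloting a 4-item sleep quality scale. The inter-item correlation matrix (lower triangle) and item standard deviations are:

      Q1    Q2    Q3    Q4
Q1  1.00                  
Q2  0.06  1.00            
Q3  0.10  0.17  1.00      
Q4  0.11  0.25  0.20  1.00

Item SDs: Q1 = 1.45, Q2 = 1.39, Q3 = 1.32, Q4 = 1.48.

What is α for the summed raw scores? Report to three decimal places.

Σσ²ᵢ = 1.45² + 1.39² + 1.32² + 1.48² = 7.9674
Covariances σ_ij = r_ij · s_i · s_j:
  σ(Q1,Q2) = 0.06 × 1.45 × 1.39 = 0.1209
  σ(Q1,Q3) = 0.10 × 1.45 × 1.32 = 0.1914
  σ(Q1,Q4) = 0.11 × 1.45 × 1.48 = 0.2361
  σ(Q2,Q3) = 0.17 × 1.39 × 1.32 = 0.3119
  σ(Q2,Q4) = 0.25 × 1.39 × 1.48 = 0.5143
  σ(Q3,Q4) = 0.20 × 1.32 × 1.48 = 0.3907
σ²_T = Σσ²ᵢ + 2·Σσ_ij = 7.9674 + 2 × 1.7653 = 11.4980
α = (4/3)·(1 − 7.9674/11.4980) = 0.409

α = 0.409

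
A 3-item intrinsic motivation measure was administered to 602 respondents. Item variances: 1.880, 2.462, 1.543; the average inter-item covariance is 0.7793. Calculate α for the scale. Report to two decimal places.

α = 0.66

ΣVar(i) = 1.880 + 2.462 + 1.543 = 5.885
Sum of the 3 distinct covariances = 3 × 0.7793 = 2.3379
Var(T) = ΣVar(i) + 2·Σcov = 5.885 + 2 × 2.3379 = 10.5608
α = (3/2)·(1 − 5.885/10.5608) = 0.66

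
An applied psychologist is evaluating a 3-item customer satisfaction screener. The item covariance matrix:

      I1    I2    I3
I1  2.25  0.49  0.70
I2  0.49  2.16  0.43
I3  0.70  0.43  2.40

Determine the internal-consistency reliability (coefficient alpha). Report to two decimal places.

sum of item variances = 2.25 + 2.16 + 2.40 = 6.81
Sum of the distinct covariances = 1.62
total variance = 6.81 + 2 × 1.62 = 10.05
α = (k/(k−1))·(1 − sum of item variances/total variance) = (3/2)·(1 − 6.81/10.05) = 0.48

coefficient alpha = 0.48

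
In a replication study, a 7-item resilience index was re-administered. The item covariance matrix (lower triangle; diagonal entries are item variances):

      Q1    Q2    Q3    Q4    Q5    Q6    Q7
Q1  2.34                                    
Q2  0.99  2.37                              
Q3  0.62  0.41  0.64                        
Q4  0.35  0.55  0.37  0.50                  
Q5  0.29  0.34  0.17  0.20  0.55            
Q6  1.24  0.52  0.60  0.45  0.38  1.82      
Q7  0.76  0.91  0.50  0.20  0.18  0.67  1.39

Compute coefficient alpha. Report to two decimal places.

sum of item variances = 2.34 + 2.37 + 0.64 + 0.50 + 0.55 + 1.82 + 1.39 = 9.61
Σ_{i<j} σ_ij = 10.70
σ²_T = 9.61 + 2 × 10.70 = 31.01
α = (k/(k−1))·(1 − sum of item variances/σ²_T) = (7/6)·(1 − 9.61/31.01) = 0.81

coefficient alpha = 0.81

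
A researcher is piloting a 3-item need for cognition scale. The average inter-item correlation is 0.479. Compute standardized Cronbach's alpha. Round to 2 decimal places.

standardized Cronbach's alpha = 0.73

Standardized α = k·r̄ / (1 + (k−1)·r̄) = 3 × 0.479 / (1 + 2 × 0.479)
  = 1.4370 / 1.9580 = 0.73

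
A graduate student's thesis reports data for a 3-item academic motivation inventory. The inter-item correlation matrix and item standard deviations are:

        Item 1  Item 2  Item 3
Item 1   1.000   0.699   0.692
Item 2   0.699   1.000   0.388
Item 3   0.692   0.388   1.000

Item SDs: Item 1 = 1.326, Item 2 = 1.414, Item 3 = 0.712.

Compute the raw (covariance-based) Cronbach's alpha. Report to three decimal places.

α = 0.787

Σσ²ᵢ = 1.326² + 1.414² + 0.712² = 4.2646
Covariances σ_ij = r_ij · s_i · s_j:
  σ(Item 1,Item 2) = 0.699 × 1.326 × 1.414 = 1.3106
  σ(Item 1,Item 3) = 0.692 × 1.326 × 0.712 = 0.6533
  σ(Item 2,Item 3) = 0.388 × 1.414 × 0.712 = 0.3906
σ²_T = Σσ²ᵢ + 2·Σσ_ij = 4.2646 + 2 × 2.3545 = 8.9736
α = (3/2)·(1 − 4.2646/8.9736) = 0.787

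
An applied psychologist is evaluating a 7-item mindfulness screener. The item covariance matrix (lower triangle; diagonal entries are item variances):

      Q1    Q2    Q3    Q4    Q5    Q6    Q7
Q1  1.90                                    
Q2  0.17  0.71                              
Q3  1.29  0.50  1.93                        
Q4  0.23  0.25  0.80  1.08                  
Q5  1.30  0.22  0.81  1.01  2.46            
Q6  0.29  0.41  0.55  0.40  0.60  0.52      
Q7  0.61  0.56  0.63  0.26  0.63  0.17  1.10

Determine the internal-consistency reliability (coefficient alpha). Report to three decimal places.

ΣVar(i) = 1.90 + 0.71 + 1.93 + 1.08 + 2.46 + 0.52 + 1.10 = 9.70
Sum of off-diagonal covariances = 11.69
total variance = 9.70 + 2 × 11.69 = 33.08
α = (k/(k−1))·(1 − ΣVar(i)/total variance) = (7/6)·(1 − 9.70/33.08) = 0.825

coefficient alpha = 0.825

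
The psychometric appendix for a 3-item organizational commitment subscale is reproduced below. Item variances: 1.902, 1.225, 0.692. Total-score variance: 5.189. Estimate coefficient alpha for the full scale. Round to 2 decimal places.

ΣVar(i) = 1.902 + 1.225 + 0.692 = 3.819
α = (k/(k−1))·(1 − ΣVar(i)/Var(T)) = (3/2)·(1 − 3.819/5.189) = 0.40

α = 0.40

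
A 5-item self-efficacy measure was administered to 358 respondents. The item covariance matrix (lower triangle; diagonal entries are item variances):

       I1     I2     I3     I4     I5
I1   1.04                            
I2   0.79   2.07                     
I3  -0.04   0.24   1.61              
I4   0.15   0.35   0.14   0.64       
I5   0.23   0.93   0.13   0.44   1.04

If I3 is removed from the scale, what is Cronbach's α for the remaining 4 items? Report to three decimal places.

α = 0.729

Remaining items: I1, I2, I4, I5 (k = 4).
sum of item variances = 1.04 + 2.07 + 0.64 + 1.04 = 4.79
σ²_total = 4.79 + 2 × 2.89 = 10.57
α (item deleted) = (4/3)·(1 − 4.79/10.57) = 0.729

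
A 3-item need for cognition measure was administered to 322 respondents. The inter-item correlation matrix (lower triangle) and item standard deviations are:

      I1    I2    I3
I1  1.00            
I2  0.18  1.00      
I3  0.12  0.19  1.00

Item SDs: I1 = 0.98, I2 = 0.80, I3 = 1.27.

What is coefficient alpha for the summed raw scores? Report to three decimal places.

Σσ²ᵢ = 0.98² + 0.80² + 1.27² = 3.2133
Covariances σ_ij = r_ij · s_i · s_j:
  σ(I1,I2) = 0.18 × 0.98 × 0.80 = 0.1411
  σ(I1,I3) = 0.12 × 0.98 × 1.27 = 0.1494
  σ(I2,I3) = 0.19 × 0.80 × 1.27 = 0.1930
σ²_T = Σσ²ᵢ + 2·Σσ_ij = 3.2133 + 2 × 0.4835 = 4.1803
α = (3/2)·(1 − 3.2133/4.1803) = 0.347

coefficient alpha = 0.347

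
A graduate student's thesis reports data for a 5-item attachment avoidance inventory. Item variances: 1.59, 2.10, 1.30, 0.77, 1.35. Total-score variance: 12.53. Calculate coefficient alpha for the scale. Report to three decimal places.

α = 0.541

ΣVar(i) = 1.59 + 2.10 + 1.30 + 0.77 + 1.35 = 7.11
α = (k/(k−1))·(1 − ΣVar(i)/total variance) = (5/4)·(1 − 7.11/12.53) = 0.541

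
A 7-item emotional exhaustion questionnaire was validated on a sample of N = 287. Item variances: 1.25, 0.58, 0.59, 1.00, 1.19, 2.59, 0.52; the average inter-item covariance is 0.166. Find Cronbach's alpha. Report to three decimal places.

sum of item variances = 1.25 + 0.58 + 0.59 + 1.00 + 1.19 + 2.59 + 0.52 = 7.72
Sum of the 21 distinct covariances = 21 × 0.166 = 3.486
σ²_total = sum of item variances + 2·Σcov = 7.72 + 2 × 3.486 = 14.692
α = (7/6)·(1 − 7.72/14.692) = 0.554

α = 0.554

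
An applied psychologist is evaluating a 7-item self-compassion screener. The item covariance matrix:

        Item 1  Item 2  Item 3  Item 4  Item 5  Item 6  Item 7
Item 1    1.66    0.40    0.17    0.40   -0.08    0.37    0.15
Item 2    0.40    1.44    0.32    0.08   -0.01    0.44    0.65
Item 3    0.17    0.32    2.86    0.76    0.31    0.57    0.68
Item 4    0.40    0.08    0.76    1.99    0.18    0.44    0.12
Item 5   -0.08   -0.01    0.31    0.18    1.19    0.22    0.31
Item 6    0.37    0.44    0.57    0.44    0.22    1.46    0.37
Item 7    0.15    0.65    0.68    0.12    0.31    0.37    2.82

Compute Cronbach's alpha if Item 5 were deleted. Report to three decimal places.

Cronbach's alpha = 0.590

Remaining items: Item 1, Item 2, Item 3, Item 4, Item 6, Item 7 (k = 6).
Σσᵢ² = 1.66 + 1.44 + 2.86 + 1.99 + 1.46 + 2.82 = 12.23
σ²_total = 12.23 + 2 × 5.92 = 24.07
α (item deleted) = (6/5)·(1 − 12.23/24.07) = 0.590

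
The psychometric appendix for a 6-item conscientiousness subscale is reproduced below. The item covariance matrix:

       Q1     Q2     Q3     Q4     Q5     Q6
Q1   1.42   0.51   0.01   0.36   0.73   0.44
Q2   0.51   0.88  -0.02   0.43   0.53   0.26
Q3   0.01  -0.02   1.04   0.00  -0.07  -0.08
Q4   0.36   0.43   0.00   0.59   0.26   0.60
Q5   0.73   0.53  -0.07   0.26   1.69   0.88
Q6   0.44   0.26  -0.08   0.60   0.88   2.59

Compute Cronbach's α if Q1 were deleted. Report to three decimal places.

Cronbach's α = 0.564

Remaining items: Q2, Q3, Q4, Q5, Q6 (k = 5).
sum of item variances = 0.88 + 1.04 + 0.59 + 1.69 + 2.59 = 6.79
Var(T) = 6.79 + 2 × 2.79 = 12.37
α (item deleted) = (5/4)·(1 − 6.79/12.37) = 0.564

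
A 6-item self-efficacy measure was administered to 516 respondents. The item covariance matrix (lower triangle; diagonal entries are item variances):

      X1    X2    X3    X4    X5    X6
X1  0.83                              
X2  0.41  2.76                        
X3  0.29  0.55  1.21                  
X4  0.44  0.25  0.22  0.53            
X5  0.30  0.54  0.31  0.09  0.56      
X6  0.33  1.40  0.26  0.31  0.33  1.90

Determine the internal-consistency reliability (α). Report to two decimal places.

α = 0.73

ΣVar(i) = 0.83 + 2.76 + 1.21 + 0.53 + 0.56 + 1.90 = 7.79
Sum of the distinct covariances = 6.03
Var(T) = 7.79 + 2 × 6.03 = 19.85
α = (k/(k−1))·(1 − ΣVar(i)/Var(T)) = (6/5)·(1 − 7.79/19.85) = 0.73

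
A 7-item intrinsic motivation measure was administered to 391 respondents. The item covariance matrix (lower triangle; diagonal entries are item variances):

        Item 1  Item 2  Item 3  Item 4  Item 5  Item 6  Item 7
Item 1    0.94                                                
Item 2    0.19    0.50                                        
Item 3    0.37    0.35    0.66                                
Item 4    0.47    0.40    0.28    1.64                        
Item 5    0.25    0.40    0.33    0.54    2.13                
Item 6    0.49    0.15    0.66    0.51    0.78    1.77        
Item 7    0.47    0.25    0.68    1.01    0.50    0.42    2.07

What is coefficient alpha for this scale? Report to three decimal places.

Σσᵢ² = 0.94 + 0.50 + 0.66 + 1.64 + 2.13 + 1.77 + 2.07 = 9.71
Σ_{i<j} σ_ij = 9.50
σ²_total = 9.71 + 2 × 9.50 = 28.71
α = (k/(k−1))·(1 − Σσᵢ²/σ²_total) = (7/6)·(1 − 9.71/28.71) = 0.772

α = 0.772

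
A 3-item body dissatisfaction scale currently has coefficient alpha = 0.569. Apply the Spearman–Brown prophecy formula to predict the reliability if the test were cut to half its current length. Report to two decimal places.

predicted reliability = 0.40

Length factor m = 1/2
α' = m·α / (1 − (1−m)·α)
   = 1/2 × 0.569 / (1 − (1 − 1/2) × 0.569)
   = 0.2845 / 0.7155 = 0.40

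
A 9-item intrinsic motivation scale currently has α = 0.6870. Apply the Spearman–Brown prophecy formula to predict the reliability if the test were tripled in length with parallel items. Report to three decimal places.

predicted reliability = 0.868

Length factor m = 3
α' = m·α / (1 + (m−1)·α)
   = 3 × 0.6870 / (1 + (3 − 1) × 0.6870)
   = 2.0610 / 2.3740 = 0.868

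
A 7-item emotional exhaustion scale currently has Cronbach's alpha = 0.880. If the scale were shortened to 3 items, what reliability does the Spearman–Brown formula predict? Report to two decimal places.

Length factor m = 3/7 = 0.4286
α' = m·α / (1 − (1−m)·α)
   = 3/7 × 0.880 / (1 − (1 − 3/7) × 0.880)
   = 0.3771 / 0.4971 = 0.76

predicted reliability = 0.76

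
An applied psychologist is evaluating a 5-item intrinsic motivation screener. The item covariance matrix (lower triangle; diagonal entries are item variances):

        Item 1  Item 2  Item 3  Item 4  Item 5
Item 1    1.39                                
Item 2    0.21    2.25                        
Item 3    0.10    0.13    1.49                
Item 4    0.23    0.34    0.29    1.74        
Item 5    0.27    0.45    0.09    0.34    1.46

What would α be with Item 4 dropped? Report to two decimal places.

α = 0.37

Remaining items: Item 1, Item 2, Item 3, Item 5 (k = 4).
Σσᵢ² = 1.39 + 2.25 + 1.49 + 1.46 = 6.59
Var(T) = 6.59 + 2 × 1.25 = 9.09
α (item deleted) = (4/3)·(1 − 6.59/9.09) = 0.37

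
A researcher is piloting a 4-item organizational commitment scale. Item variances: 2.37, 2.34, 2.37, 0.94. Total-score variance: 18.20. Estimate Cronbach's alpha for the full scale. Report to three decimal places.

sum of item variances = 2.37 + 2.34 + 2.37 + 0.94 = 8.02
α = (k/(k−1))·(1 − sum of item variances/σ²_total) = (4/3)·(1 − 8.02/18.20) = 0.746

Cronbach's alpha = 0.746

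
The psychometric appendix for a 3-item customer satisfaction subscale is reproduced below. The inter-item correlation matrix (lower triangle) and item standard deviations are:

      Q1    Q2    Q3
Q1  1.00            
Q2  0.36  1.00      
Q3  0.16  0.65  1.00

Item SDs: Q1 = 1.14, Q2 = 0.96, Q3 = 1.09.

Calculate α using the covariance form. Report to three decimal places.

α = 0.641

Σσ²ᵢ = 1.14² + 0.96² + 1.09² = 3.4093
Covariances σ_ij = r_ij · s_i · s_j:
  σ(Q1,Q2) = 0.36 × 1.14 × 0.96 = 0.3940
  σ(Q1,Q3) = 0.16 × 1.14 × 1.09 = 0.1988
  σ(Q2,Q3) = 0.65 × 0.96 × 1.09 = 0.6802
σ²_T = Σσ²ᵢ + 2·Σσ_ij = 3.4093 + 2 × 1.2730 = 5.9553
α = (3/2)·(1 − 3.4093/5.9553) = 0.641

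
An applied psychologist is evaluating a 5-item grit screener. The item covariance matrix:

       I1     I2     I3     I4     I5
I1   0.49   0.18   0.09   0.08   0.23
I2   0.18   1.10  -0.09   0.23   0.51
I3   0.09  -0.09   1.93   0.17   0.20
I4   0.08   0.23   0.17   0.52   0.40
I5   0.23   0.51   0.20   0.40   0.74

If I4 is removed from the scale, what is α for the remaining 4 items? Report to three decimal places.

Remaining items: I1, I2, I3, I5 (k = 4).
Σσ²ᵢ = 0.49 + 1.10 + 1.93 + 0.74 = 4.26
σ²_total = 4.26 + 2 × 1.12 = 6.50
α (item deleted) = (4/3)·(1 − 4.26/6.50) = 0.459

α = 0.459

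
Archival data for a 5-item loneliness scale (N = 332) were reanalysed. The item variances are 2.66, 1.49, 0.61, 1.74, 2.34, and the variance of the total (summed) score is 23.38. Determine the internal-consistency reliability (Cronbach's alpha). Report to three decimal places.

Cronbach's alpha = 0.777

Σσ²ᵢ = 2.66 + 1.49 + 0.61 + 1.74 + 2.34 = 8.84
α = (k/(k−1))·(1 − Σσ²ᵢ/Var(T)) = (5/4)·(1 − 8.84/23.38) = 0.777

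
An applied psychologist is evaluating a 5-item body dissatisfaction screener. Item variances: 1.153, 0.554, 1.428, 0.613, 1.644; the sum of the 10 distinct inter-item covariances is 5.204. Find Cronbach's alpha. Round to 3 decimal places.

ΣVar(i) = 1.153 + 0.554 + 1.428 + 0.613 + 1.644 = 5.392
Sum of distinct covariances = 5.204
total variance = ΣVar(i) + 2·Σcov = 5.392 + 2 × 5.204 = 15.800
α = (5/4)·(1 − 5.392/15.800) = 0.823

α = 0.823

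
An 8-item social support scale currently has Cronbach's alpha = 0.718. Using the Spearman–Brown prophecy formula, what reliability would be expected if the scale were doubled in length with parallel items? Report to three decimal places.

predicted reliability = 0.836

Length factor m = 2
α' = m·α / (1 + (m−1)·α)
   = 2 × 0.718 / (1 + (2 − 1) × 0.718)
   = 1.4360 / 1.7180 = 0.836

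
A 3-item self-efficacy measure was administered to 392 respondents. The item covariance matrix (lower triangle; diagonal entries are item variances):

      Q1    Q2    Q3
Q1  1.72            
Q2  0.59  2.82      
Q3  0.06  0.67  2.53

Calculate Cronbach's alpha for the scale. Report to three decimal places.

Cronbach's alpha = 0.408

sum of item variances = 1.72 + 2.82 + 2.53 = 7.07
Sum of the distinct covariances = 1.32
Var(T) = 7.07 + 2 × 1.32 = 9.71
α = (k/(k−1))·(1 − sum of item variances/Var(T)) = (3/2)·(1 − 7.07/9.71) = 0.408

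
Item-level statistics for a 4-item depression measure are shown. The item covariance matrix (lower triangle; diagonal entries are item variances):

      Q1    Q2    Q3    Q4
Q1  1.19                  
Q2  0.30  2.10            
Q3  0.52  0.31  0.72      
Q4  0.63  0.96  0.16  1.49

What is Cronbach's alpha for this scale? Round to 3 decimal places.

sum of item variances = 1.19 + 2.10 + 0.72 + 1.49 = 5.50
Sum of off-diagonal covariances = 2.88
Var(T) = 5.50 + 2 × 2.88 = 11.26
α = (k/(k−1))·(1 − sum of item variances/Var(T)) = (4/3)·(1 − 5.50/11.26) = 0.682

α = 0.682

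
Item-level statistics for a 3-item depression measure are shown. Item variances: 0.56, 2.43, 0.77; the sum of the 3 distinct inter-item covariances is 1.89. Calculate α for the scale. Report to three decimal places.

Σσ²ᵢ = 0.56 + 2.43 + 0.77 = 3.76
Sum of distinct covariances = 1.89
σ²_total = Σσ²ᵢ + 2·Σcov = 3.76 + 2 × 1.89 = 7.54
α = (3/2)·(1 − 3.76/7.54) = 0.752

α = 0.752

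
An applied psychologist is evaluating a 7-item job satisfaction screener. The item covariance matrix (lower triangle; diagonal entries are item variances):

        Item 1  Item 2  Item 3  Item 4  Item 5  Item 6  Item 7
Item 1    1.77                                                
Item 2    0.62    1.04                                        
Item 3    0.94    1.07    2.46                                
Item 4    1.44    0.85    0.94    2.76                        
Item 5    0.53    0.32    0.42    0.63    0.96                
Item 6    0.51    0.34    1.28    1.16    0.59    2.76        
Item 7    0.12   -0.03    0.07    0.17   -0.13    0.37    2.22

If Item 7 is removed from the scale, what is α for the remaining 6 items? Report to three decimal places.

Remaining items: Item 1, Item 2, Item 3, Item 4, Item 5, Item 6 (k = 6).
Σσ²ᵢ = 1.77 + 1.04 + 2.46 + 2.76 + 0.96 + 2.76 = 11.75
σ²_T = 11.75 + 2 × 11.64 = 35.03
α (item deleted) = (6/5)·(1 − 11.75/35.03) = 0.797

α = 0.797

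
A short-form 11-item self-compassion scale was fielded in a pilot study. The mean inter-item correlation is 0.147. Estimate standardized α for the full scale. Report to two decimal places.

α = 0.65

Standardized α = k·r̄ / (1 + (k−1)·r̄) = 11 × 0.147 / (1 + 10 × 0.147)
  = 1.6170 / 2.4700 = 0.65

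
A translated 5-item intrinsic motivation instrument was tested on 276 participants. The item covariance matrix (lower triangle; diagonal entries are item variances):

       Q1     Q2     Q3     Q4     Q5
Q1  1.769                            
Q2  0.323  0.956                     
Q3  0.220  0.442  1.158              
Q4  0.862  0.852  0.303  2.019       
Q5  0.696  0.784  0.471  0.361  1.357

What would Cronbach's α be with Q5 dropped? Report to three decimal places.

Remaining items: Q1, Q2, Q3, Q4 (k = 4).
sum of item variances = 1.769 + 0.956 + 1.158 + 2.019 = 5.902
σ²_total = 5.902 + 2 × 3.002 = 11.906
α (item deleted) = (4/3)·(1 − 5.902/11.906) = 0.672

Cronbach's α = 0.672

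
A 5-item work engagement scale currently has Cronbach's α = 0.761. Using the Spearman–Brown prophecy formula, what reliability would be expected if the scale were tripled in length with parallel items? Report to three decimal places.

predicted reliability = 0.905

Length factor m = 3
α' = m·α / (1 + (m−1)·α)
   = 3 × 0.761 / (1 + (3 − 1) × 0.761)
   = 2.2830 / 2.5220 = 0.905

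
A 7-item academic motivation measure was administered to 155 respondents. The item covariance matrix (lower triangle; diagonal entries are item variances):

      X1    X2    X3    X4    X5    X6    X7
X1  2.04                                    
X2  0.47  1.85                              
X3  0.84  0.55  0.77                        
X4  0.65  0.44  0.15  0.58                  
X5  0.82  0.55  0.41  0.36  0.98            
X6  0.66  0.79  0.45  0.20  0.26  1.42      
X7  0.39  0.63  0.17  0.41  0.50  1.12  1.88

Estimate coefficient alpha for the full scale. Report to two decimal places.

Σσ²ᵢ = 2.04 + 1.85 + 0.77 + 0.58 + 0.98 + 1.42 + 1.88 = 9.52
Σ_{i<j} σ_ij = 10.82
σ²_total = 9.52 + 2 × 10.82 = 31.16
α = (k/(k−1))·(1 − Σσ²ᵢ/σ²_total) = (7/6)·(1 − 9.52/31.16) = 0.81

coefficient alpha = 0.81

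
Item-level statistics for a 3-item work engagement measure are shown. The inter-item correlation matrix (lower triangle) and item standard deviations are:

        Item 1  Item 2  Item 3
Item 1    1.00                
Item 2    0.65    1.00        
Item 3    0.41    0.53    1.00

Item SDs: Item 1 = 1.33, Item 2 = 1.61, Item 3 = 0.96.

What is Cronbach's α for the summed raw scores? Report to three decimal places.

α = 0.763

Σσ²ᵢ = 1.33² + 1.61² + 0.96² = 5.2826
Covariances σ_ij = r_ij · s_i · s_j:
  σ(Item 1,Item 2) = 0.65 × 1.33 × 1.61 = 1.3918
  σ(Item 1,Item 3) = 0.41 × 1.33 × 0.96 = 0.5235
  σ(Item 2,Item 3) = 0.53 × 1.61 × 0.96 = 0.8192
σ²_T = Σσ²ᵢ + 2·Σσ_ij = 5.2826 + 2 × 2.7345 = 10.7516
α = (3/2)·(1 − 5.2826/10.7516) = 0.763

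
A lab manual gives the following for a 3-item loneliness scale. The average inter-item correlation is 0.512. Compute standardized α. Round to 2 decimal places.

standardized α = 0.76

Standardized α = k·r̄ / (1 + (k−1)·r̄) = 3 × 0.512 / (1 + 2 × 0.512)
  = 1.5360 / 2.0240 = 0.76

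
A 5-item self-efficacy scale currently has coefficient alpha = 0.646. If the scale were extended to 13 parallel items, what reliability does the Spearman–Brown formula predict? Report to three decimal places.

predicted reliability = 0.826

Length factor m = 13/5 = 2.6000
α' = m·α / (1 + (m−1)·α)
   = 13/5 × 0.646 / (1 + (13/5 − 1) × 0.646)
   = 1.6796 / 2.0336 = 0.826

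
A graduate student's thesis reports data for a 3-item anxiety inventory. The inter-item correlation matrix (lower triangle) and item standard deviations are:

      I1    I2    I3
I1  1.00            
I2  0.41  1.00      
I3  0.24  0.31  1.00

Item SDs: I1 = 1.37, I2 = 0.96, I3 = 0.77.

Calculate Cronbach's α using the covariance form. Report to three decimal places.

α = 0.564

Σσ²ᵢ = 1.37² + 0.96² + 0.77² = 3.3914
Covariances σ_ij = r_ij · s_i · s_j:
  σ(I1,I2) = 0.41 × 1.37 × 0.96 = 0.5392
  σ(I1,I3) = 0.24 × 1.37 × 0.77 = 0.2532
  σ(I2,I3) = 0.31 × 0.96 × 0.77 = 0.2292
σ²_T = Σσ²ᵢ + 2·Σσ_ij = 3.3914 + 2 × 1.0216 = 5.4346
α = (3/2)·(1 − 3.3914/5.4346) = 0.564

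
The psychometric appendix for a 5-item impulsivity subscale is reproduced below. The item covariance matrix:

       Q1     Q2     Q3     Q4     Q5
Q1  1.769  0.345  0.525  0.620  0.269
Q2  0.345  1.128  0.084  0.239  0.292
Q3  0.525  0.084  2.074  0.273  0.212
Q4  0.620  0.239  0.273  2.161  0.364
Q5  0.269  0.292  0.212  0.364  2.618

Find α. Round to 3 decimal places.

α = 0.497

sum of item variances = 1.769 + 1.128 + 2.074 + 2.161 + 2.618 = 9.750
Σ_{i<j} σ_ij = 3.223
total variance = 9.750 + 2 × 3.223 = 16.196
α = (k/(k−1))·(1 − sum of item variances/total variance) = (5/4)·(1 − 9.750/16.196) = 0.497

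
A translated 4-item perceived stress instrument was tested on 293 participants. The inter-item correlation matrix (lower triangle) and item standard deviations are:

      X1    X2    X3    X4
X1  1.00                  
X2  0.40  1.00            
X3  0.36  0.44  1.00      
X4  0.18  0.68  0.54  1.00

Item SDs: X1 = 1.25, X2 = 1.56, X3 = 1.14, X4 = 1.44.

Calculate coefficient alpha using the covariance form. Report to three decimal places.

Σσ²ᵢ = 1.25² + 1.56² + 1.14² + 1.44² = 7.3693
Covariances σ_ij = r_ij · s_i · s_j:
  σ(X1,X2) = 0.40 × 1.25 × 1.56 = 0.7800
  σ(X1,X3) = 0.36 × 1.25 × 1.14 = 0.5130
  σ(X1,X4) = 0.18 × 1.25 × 1.44 = 0.3240
  σ(X2,X3) = 0.44 × 1.56 × 1.14 = 0.7825
  σ(X2,X4) = 0.68 × 1.56 × 1.44 = 1.5276
  σ(X3,X4) = 0.54 × 1.14 × 1.44 = 0.8865
σ²_T = Σσ²ᵢ + 2·Σσ_ij = 7.3693 + 2 × 4.8136 = 16.9965
α = (4/3)·(1 − 7.3693/16.9965) = 0.755

α = 0.755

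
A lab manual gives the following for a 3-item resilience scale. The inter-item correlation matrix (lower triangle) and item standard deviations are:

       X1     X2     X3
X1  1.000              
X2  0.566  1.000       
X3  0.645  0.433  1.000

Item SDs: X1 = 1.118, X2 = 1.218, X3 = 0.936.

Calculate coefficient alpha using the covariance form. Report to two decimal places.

coefficient alpha = 0.78

Σσ²ᵢ = 1.118² + 1.218² + 0.936² = 3.6095
Covariances σ_ij = r_ij · s_i · s_j:
  σ(X1,X2) = 0.566 × 1.118 × 1.218 = 0.7707
  σ(X1,X3) = 0.645 × 1.118 × 0.936 = 0.6750
  σ(X2,X3) = 0.433 × 1.218 × 0.936 = 0.4936
σ²_T = Σσ²ᵢ + 2·Σσ_ij = 3.6095 + 2 × 1.9393 = 7.4881
α = (3/2)·(1 − 3.6095/7.4881) = 0.78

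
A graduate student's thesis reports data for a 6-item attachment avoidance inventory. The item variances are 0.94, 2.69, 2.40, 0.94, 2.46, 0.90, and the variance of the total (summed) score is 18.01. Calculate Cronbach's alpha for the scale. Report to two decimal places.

Σσᵢ² = 0.94 + 2.69 + 2.40 + 0.94 + 2.46 + 0.90 = 10.33
α = (k/(k−1))·(1 − Σσᵢ²/total variance) = (6/5)·(1 − 10.33/18.01) = 0.51

Cronbach's alpha = 0.51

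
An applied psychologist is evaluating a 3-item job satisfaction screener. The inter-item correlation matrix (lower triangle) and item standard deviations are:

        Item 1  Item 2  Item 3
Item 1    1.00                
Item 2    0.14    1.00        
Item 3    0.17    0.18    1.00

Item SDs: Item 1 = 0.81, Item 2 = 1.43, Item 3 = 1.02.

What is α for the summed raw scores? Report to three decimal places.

Σσ²ᵢ = 0.81² + 1.43² + 1.02² = 3.7414
Covariances σ_ij = r_ij · s_i · s_j:
  σ(Item 1,Item 2) = 0.14 × 0.81 × 1.43 = 0.1622
  σ(Item 1,Item 3) = 0.17 × 0.81 × 1.02 = 0.1405
  σ(Item 2,Item 3) = 0.18 × 1.43 × 1.02 = 0.2625
σ²_T = Σσ²ᵢ + 2·Σσ_ij = 3.7414 + 2 × 0.5652 = 4.8718
α = (3/2)·(1 − 3.7414/4.8718) = 0.348

α = 0.348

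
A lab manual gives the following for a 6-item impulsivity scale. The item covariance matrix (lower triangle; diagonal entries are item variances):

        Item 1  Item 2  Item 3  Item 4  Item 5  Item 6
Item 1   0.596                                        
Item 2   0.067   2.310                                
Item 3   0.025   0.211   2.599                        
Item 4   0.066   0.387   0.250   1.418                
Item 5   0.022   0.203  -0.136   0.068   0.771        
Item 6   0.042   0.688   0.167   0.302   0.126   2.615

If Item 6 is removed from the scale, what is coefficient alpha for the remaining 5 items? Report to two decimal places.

Remaining items: Item 1, Item 2, Item 3, Item 4, Item 5 (k = 5).
Σσᵢ² = 0.596 + 2.310 + 2.599 + 1.418 + 0.771 = 7.694
σ²_total = 7.694 + 2 × 1.163 = 10.020
α (item deleted) = (5/4)·(1 − 7.694/10.020) = 0.29

coefficient alpha = 0.29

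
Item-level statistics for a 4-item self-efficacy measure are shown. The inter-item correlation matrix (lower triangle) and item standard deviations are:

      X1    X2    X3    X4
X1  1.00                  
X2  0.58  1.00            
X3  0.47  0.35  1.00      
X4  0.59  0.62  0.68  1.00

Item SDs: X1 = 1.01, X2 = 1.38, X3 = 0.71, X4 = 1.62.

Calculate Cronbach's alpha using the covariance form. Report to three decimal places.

Σσ²ᵢ = 1.01² + 1.38² + 0.71² + 1.62² = 6.0530
Covariances σ_ij = r_ij · s_i · s_j:
  σ(X1,X2) = 0.58 × 1.01 × 1.38 = 0.8084
  σ(X1,X3) = 0.47 × 1.01 × 0.71 = 0.3370
  σ(X1,X4) = 0.59 × 1.01 × 1.62 = 0.9654
  σ(X2,X3) = 0.35 × 1.38 × 0.71 = 0.3429
  σ(X2,X4) = 0.62 × 1.38 × 1.62 = 1.3861
  σ(X3,X4) = 0.68 × 0.71 × 1.62 = 0.7821
σ²_T = Σσ²ᵢ + 2·Σσ_ij = 6.0530 + 2 × 4.6219 = 15.2968
α = (4/3)·(1 − 6.0530/15.2968) = 0.806

α = 0.806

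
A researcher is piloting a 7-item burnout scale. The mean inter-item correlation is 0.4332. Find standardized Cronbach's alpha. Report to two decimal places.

standardized Cronbach's alpha = 0.84

Standardized α = k·r̄ / (1 + (k−1)·r̄) = 7 × 0.4332 / (1 + 6 × 0.4332)
  = 3.0324 / 3.5992 = 0.84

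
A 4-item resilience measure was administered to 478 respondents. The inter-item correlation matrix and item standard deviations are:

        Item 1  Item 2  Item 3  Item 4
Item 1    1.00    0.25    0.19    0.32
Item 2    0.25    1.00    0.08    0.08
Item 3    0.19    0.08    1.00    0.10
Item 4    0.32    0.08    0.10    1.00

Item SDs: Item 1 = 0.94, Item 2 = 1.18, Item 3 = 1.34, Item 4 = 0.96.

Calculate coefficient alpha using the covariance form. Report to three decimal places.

Σσ²ᵢ = 0.94² + 1.18² + 1.34² + 0.96² = 4.9932
Covariances σ_ij = r_ij · s_i · s_j:
  σ(Item 1,Item 2) = 0.25 × 0.94 × 1.18 = 0.2773
  σ(Item 1,Item 3) = 0.19 × 0.94 × 1.34 = 0.2393
  σ(Item 1,Item 4) = 0.32 × 0.94 × 0.96 = 0.2888
  σ(Item 2,Item 3) = 0.08 × 1.18 × 1.34 = 0.1265
  σ(Item 2,Item 4) = 0.08 × 1.18 × 0.96 = 0.0906
  σ(Item 3,Item 4) = 0.10 × 1.34 × 0.96 = 0.1286
σ²_T = Σσ²ᵢ + 2·Σσ_ij = 4.9932 + 2 × 1.1511 = 7.2954
α = (4/3)·(1 − 4.9932/7.2954) = 0.421

α = 0.421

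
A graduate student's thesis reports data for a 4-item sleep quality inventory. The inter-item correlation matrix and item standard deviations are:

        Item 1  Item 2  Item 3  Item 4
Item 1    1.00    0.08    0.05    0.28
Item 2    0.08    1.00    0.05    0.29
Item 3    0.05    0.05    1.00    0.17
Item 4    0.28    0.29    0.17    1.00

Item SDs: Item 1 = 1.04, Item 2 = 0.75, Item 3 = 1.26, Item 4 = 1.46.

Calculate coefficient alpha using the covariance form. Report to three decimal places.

Σσ²ᵢ = 1.04² + 0.75² + 1.26² + 1.46² = 5.3633
Covariances σ_ij = r_ij · s_i · s_j:
  σ(Item 1,Item 2) = 0.08 × 1.04 × 0.75 = 0.0624
  σ(Item 1,Item 3) = 0.05 × 1.04 × 1.26 = 0.0655
  σ(Item 1,Item 4) = 0.28 × 1.04 × 1.46 = 0.4252
  σ(Item 2,Item 3) = 0.05 × 0.75 × 1.26 = 0.0473
  σ(Item 2,Item 4) = 0.29 × 0.75 × 1.46 = 0.3175
  σ(Item 3,Item 4) = 0.17 × 1.26 × 1.46 = 0.3127
σ²_T = Σσ²ᵢ + 2·Σσ_ij = 5.3633 + 2 × 1.2306 = 7.8245
α = (4/3)·(1 − 5.3633/7.8245) = 0.419

coefficient alpha = 0.419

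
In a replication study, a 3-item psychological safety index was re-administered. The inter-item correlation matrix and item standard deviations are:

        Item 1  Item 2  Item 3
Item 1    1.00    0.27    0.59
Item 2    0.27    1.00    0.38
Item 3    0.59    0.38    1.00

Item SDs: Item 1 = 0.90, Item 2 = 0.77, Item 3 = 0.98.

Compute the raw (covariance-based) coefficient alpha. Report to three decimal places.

Σσ²ᵢ = 0.90² + 0.77² + 0.98² = 2.3633
Covariances σ_ij = r_ij · s_i · s_j:
  σ(Item 1,Item 2) = 0.27 × 0.90 × 0.77 = 0.1871
  σ(Item 1,Item 3) = 0.59 × 0.90 × 0.98 = 0.5204
  σ(Item 2,Item 3) = 0.38 × 0.77 × 0.98 = 0.2867
σ²_T = Σσ²ᵢ + 2·Σσ_ij = 2.3633 + 2 × 0.9942 = 4.3517
α = (3/2)·(1 − 2.3633/4.3517) = 0.685

coefficient alpha = 0.685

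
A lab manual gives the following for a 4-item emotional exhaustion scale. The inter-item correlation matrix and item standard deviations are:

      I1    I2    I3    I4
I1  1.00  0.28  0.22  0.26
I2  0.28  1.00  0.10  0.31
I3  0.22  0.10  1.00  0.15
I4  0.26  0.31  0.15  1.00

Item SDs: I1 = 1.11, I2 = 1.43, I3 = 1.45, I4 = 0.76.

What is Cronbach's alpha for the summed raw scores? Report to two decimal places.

α = 0.49

Σσ²ᵢ = 1.11² + 1.43² + 1.45² + 0.76² = 5.9571
Covariances σ_ij = r_ij · s_i · s_j:
  σ(I1,I2) = 0.28 × 1.11 × 1.43 = 0.4444
  σ(I1,I3) = 0.22 × 1.11 × 1.45 = 0.3541
  σ(I1,I4) = 0.26 × 1.11 × 0.76 = 0.2193
  σ(I2,I3) = 0.10 × 1.43 × 1.45 = 0.2073
  σ(I2,I4) = 0.31 × 1.43 × 0.76 = 0.3369
  σ(I3,I4) = 0.15 × 1.45 × 0.76 = 0.1653
σ²_T = Σσ²ᵢ + 2·Σσ_ij = 5.9571 + 2 × 1.7273 = 9.4117
α = (4/3)·(1 − 5.9571/9.4117) = 0.49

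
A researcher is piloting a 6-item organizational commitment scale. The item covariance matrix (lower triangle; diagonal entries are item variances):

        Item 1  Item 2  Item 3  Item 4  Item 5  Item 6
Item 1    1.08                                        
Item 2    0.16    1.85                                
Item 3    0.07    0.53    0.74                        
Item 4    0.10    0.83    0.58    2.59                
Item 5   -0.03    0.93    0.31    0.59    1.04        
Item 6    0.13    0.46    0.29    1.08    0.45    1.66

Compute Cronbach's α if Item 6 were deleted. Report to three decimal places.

Remaining items: Item 1, Item 2, Item 3, Item 4, Item 5 (k = 5).
Σσᵢ² = 1.08 + 1.85 + 0.74 + 2.59 + 1.04 = 7.30
total variance = 7.30 + 2 × 4.07 = 15.44
α (item deleted) = (5/4)·(1 − 7.30/15.44) = 0.659

Cronbach's α = 0.659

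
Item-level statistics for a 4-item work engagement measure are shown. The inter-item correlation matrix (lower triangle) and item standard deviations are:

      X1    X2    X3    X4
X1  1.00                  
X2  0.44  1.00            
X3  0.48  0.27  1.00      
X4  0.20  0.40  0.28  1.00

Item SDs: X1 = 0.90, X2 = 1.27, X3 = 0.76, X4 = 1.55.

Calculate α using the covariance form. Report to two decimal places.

α = 0.64

Σσ²ᵢ = 0.90² + 1.27² + 0.76² + 1.55² = 5.4030
Covariances σ_ij = r_ij · s_i · s_j:
  σ(X1,X2) = 0.44 × 0.90 × 1.27 = 0.5029
  σ(X1,X3) = 0.48 × 0.90 × 0.76 = 0.3283
  σ(X1,X4) = 0.20 × 0.90 × 1.55 = 0.2790
  σ(X2,X3) = 0.27 × 1.27 × 0.76 = 0.2606
  σ(X2,X4) = 0.40 × 1.27 × 1.55 = 0.7874
  σ(X3,X4) = 0.28 × 0.76 × 1.55 = 0.3298
σ²_T = Σσ²ᵢ + 2·Σσ_ij = 5.4030 + 2 × 2.4880 = 10.3790
α = (4/3)·(1 − 5.4030/10.3790) = 0.64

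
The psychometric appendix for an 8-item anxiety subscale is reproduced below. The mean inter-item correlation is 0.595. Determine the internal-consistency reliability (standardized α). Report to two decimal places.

Standardized α = k·r̄ / (1 + (k−1)·r̄) = 8 × 0.595 / (1 + 7 × 0.595)
  = 4.7600 / 5.1650 = 0.92

standardized α = 0.92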